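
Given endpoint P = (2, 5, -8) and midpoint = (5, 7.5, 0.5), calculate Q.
Q = (2×5 - 2, 2×7.5 - 5, 2×0.5 - (-8)) = (8, 10, 9)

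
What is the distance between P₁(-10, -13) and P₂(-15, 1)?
Using the distance formula: d = sqrt((x₂-x₁)² + (y₂-y₁)²)
dx = (-15) - (-10) = -5
dy = 1 - (-13) = 14
d = sqrt((-5)² + 14²) = sqrt(25 + 196) = sqrt(221) = 14.87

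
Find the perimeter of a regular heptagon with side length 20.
Perimeter = number of sides * side length
Perimeter = 7 * 20
Perimeter = 140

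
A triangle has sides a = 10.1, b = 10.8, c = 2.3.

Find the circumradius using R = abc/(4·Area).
s = (a+b+c)/2 = 11.6
Area = √(s(s-a)(s-b)(s-c)) = √(11.6·1.5·0.8·9.3) = 11.3779
R = abc/(4·Area) = (10.1·10.8·2.3)/(4·11.3779) = 250.884/45.5116 = 5.513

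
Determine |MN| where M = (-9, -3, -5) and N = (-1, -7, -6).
d = √[(8)² + (-4)² + (-1)²] = √81 = 9.0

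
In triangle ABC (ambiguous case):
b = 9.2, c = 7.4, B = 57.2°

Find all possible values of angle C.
sin(C)/c = sin(B)/b  →  sin(C) = c·sin(B)/b = 7.4·sin(57.2°)/9.2 = 0.676108
C₁ = arcsin(0.676108) = 42.54°,  C₂ = 180° - C₁ = 137.46°
Check C₂: A = 180° - 57.2° - 137.46° = -14.66° ≤ 0, rejected
C = 42.54° (one solution)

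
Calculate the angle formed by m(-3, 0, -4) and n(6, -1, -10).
m·n = 22, |m|² = 25, |n|² = 137
cos θ = 22/√3425 ≈ 0.3759
θ ≈ 67.92°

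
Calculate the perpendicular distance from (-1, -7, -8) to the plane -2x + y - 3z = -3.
d = |(-2)(-1) + 1(-7) + (-3)(-8) - (-3)| / √((-2)² + 1² + (-3)²) = 22/√14 = 5.88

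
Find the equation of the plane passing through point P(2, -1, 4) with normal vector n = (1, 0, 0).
d = n·P = (1)(2) + (0)(-1) + (0)(4) = 2
Plane: x = 2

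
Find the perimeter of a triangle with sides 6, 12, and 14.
Perimeter = sum of all sides
Perimeter = 6 + 12 + 14
Perimeter = 32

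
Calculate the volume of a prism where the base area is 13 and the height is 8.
Volume = base area * height
Volume = 13 * 8
Volume = 104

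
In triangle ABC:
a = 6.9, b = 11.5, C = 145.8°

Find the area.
Using A = ½ab·sin(C):
A = ½·6.9·11.5·sin(145.8°) = ½·79.35·0.562083 = 22.3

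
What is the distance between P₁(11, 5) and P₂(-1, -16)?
Using the distance formula: d = sqrt((x₂-x₁)² + (y₂-y₁)²)
dx = (-1) - 11 = -12
dy = (-16) - 5 = -21
d = sqrt((-12)² + (-21)²) = sqrt(144 + 441) = sqrt(585) = 24.19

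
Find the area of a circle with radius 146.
Area = pi * r²
Area = pi * 146²
Area = pi * 21316
Area = 66966.19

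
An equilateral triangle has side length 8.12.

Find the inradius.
For an equilateral triangle, r = s/(2√3) where s is the side.
r = 8.12/(2√3) = 8.12/3.464102 = 2.344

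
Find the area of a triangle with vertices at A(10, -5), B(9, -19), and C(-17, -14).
Using the coordinate formula: Area = (1/2)|x₁(y₂-y₃) + x₂(y₃-y₁) + x₃(y₁-y₂)|
Area = (1/2)|10((-19)-(-14)) + 9((-14)-(-5)) + (-17)((-5)-(-19))|
Area = (1/2)|10*(-5) + 9*(-9) + (-17)*14|
Area = (1/2)|(-50) + (-81) + (-238)|
Area = (1/2)*369 = 184.50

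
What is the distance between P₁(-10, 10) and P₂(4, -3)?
Using the distance formula: d = sqrt((x₂-x₁)² + (y₂-y₁)²)
dx = 4 - (-10) = 14
dy = (-3) - 10 = -13
d = sqrt(14² + (-13)²) = sqrt(196 + 169) = sqrt(365) = 19.10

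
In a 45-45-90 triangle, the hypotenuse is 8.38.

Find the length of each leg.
In a 45-45-90 triangle, hypotenuse = leg·√2  →  leg = hypotenuse/√2
leg = 8.38/√2 = 5.926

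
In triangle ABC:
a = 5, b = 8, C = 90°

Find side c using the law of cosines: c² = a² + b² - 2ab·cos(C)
c² = 5² + 8² - 2·5·8·cos(90°)
c² = 25 + 64 - 80·0.0000 = 89
c = √89 = 9.434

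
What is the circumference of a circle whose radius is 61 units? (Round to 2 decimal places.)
Circumference = 2 * pi * r
Circumference = 2 * pi * 61
Circumference = 383.27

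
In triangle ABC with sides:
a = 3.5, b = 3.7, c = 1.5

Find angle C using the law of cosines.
cos(C) = (a² + b² - c²)/(2ab)
cos(C) = (3.5² + 3.7² - 1.5²)/(2·3.5·3.7) = 23.69/25.9 = 0.914672
C = arccos(0.914672) = 23.84°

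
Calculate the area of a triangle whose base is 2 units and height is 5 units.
Area = (1/2) * base * height
Area = (1/2) * 2 * 5
Area = 5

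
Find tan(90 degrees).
tan(90 degrees) = undefined
Decimal approximation: undefined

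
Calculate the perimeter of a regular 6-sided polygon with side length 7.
Perimeter = number of sides * side length
Perimeter = 6 * 7
Perimeter = 42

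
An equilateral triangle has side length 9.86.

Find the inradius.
For an equilateral triangle, r = s/(2√3) where s is the side.
r = 9.86/(2√3) = 9.86/3.464102 = 2.846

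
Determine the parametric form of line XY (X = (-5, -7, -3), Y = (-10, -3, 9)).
Direction vector d = Y - X = (-5, 4, 12)
x = -5 - 5t, y = -7 + 4t, z = -3 + 12t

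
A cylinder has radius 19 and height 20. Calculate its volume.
Volume = pi * r² * h
Volume = pi * 19² * 20
Volume = pi * 361 * 20
Volume = pi * 7220
Volume = 22682.30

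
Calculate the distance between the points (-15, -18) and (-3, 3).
Using the distance formula: d = sqrt((x₂-x₁)² + (y₂-y₁)²)
dx = (-3) - (-15) = 12
dy = 3 - (-18) = 21
d = sqrt(12² + 21²) = sqrt(144 + 441) = sqrt(585) = 24.19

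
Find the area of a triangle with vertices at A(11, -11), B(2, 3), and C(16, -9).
Using the coordinate formula: Area = (1/2)|x₁(y₂-y₃) + x₂(y₃-y₁) + x₃(y₁-y₂)|
Area = (1/2)|11(3-(-9)) + 2((-9)-(-11)) + 16((-11)-3)|
Area = (1/2)|11*12 + 2*2 + 16*(-14)|
Area = (1/2)|132 + 4 + (-224)|
Area = (1/2)*88 = 44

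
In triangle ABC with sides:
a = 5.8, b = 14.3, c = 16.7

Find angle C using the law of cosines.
cos(C) = (a² + b² - c²)/(2ab)
cos(C) = (5.8² + 14.3² - 16.7²)/(2·5.8·14.3) = -40.76/165.88 = -0.245720
C = arccos(-0.245720) = 104.2°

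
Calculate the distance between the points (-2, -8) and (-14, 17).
Using the distance formula: d = sqrt((x₂-x₁)² + (y₂-y₁)²)
dx = (-14) - (-2) = -12
dy = 17 - (-8) = 25
d = sqrt((-12)² + 25²) = sqrt(144 + 625) = sqrt(769) = 27.73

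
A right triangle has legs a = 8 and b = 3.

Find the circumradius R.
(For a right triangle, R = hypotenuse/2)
Hypotenuse c = √(8² + 3²) = √73 = 8.544
R = c/2 = 4.272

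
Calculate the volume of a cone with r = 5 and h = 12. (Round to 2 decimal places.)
Volume = (1/3) * pi * r² * h
Volume = (1/3) * pi * 5² * 12
Volume = (1/3) * pi * 25 * 12
Volume = (1/3) * pi * 300
Volume = 314.16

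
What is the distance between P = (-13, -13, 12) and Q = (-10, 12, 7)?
d = √[(3)² + (25)² + (-5)²] = √659 = 25.67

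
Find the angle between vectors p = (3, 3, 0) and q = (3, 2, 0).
p·q = 15, |p|² = 18, |q|² = 13
cos θ = 15/√234 ≈ 0.9806
θ ≈ 11.31°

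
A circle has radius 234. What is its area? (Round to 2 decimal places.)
Area = pi * r²
Area = pi * 234²
Area = pi * 54756
Area = 172021.05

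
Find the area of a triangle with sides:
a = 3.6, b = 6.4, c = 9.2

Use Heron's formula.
s = (a+b+c)/2 = (3.6+6.4+9.2)/2 = 9.6
A = √(s(s-a)(s-b)(s-c)) = √(9.6·6·3.2·0.4)
A = √73.728 = 8.587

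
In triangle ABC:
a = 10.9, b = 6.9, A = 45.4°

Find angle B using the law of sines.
sin(B)/b = sin(A)/a
sin(B) = b·sin(A)/a = 6.9·sin(45.4°)/10.9 = 0.450732
B = arcsin(0.450732) = 26.79°  (b ≤ a, so B ≤ A and the acute solution is unique)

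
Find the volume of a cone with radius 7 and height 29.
Volume = (1/3) * pi * r² * h
Volume = (1/3) * pi * 7² * 29
Volume = (1/3) * pi * 49 * 29
Volume = (1/3) * pi * 1421
Volume = 1488.07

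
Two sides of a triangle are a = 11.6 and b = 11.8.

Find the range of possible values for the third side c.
By the triangle inequality: |a - b| < c < a + b
|11.6 - 11.8| < c < 11.6 + 11.8
0.2 < c < 23.4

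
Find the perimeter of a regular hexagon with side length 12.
Perimeter = number of sides * side length
Perimeter = 6 * 12
Perimeter = 72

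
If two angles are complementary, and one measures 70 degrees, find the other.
Complementary angles sum to 90 degrees.
Other angle = 90 - 70
Other angle = 20 degrees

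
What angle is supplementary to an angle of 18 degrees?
Supplementary angles sum to 180 degrees.
Other angle = 180 - 18
Other angle = 162 degrees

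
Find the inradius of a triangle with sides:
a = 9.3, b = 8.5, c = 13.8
s = (a+b+c)/2 = (9.3+8.5+13.8)/2 = 15.8
Area = √(s(s-a)(s-b)(s-c)) = √(15.8·6.5·7.3·2) = 38.7223
r = Area/s = 38.7223/15.8 = 2.451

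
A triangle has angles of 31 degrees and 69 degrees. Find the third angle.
Sum of angles in a triangle = 180 degrees
Third angle = 180 - 31 - 69
Third angle = 80 degrees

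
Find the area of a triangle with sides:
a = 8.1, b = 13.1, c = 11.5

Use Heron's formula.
s = (a+b+c)/2 = (8.1+13.1+11.5)/2 = 16.35
A = √(s(s-a)(s-b)(s-c)) = √(16.35·8.25·3.25·4.85)
A = √2126.16 = 46.11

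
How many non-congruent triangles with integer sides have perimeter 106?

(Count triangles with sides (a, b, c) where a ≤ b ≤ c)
With a ≤ b ≤ c and a + b + c = 106, the triangle inequality a + b > c gives c < 106/2, so c ≤ 52.
Iterate a from 1 to ⌊p/3⌋ = 35; for each a, b ranges from a to ⌊(p−a)/2⌋ with c = p − a − b, keeping only c ≥ b.
Triples: (2, 52, 52), (3, 51, 52), (4, 50, 52), …
Count = 234 triangles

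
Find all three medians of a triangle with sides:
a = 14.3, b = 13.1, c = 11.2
Using m_x = ½√(2y² + 2z² - x²):
m_a = ½√(2·13.1² + 2·11.2² - 14.3²) = ½√389.61 = 9.869
m_b = ½√(2·14.3² + 2·11.2² - 13.1²) = ½√488.25 = 11.05
m_c = ½√(2·14.3² + 2·13.1² - 11.2²) = ½√626.76 = 12.52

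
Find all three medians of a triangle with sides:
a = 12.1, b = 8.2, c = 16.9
Using m_x = ½√(2y² + 2z² - x²):
m_a = ½√(2·8.2² + 2·16.9² - 12.1²) = ½√559.29 = 11.82
m_b = ½√(2·12.1² + 2·16.9² - 8.2²) = ½√796.8 = 14.11
m_c = ½√(2·12.1² + 2·8.2² - 16.9²) = ½√141.69 = 5.952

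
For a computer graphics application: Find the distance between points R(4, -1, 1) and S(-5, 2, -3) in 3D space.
d = √[(-9)² + (3)² + (-4)²] = √106 = 10.3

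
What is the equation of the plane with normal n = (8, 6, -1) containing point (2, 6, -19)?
d = n·P = (8)(2) + (6)(6) + (-1)(-19) = 71
Plane: 8x + 6y - z = 71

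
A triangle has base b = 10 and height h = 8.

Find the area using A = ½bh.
A = ½·10·8 = 40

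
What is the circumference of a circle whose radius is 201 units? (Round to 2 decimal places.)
Circumference = 2 * pi * r
Circumference = 2 * pi * 201
Circumference = 1262.92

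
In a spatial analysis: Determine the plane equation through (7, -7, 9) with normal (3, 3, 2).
d = n·P = (3)(7) + (3)(-7) + (2)(9) = 18
Plane: 3x + 3y + 2z = 18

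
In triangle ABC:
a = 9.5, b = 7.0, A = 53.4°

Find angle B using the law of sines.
sin(B)/b = sin(A)/a
sin(B) = b·sin(A)/a = 7.0·sin(53.4°)/9.5 = 0.591550
B = arcsin(0.591550) = 36.27°  (b ≤ a, so B ≤ A and the acute solution is unique)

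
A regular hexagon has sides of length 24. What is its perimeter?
Perimeter = number of sides * side length
Perimeter = 6 * 24
Perimeter = 144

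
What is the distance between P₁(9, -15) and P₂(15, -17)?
Using the distance formula: d = sqrt((x₂-x₁)² + (y₂-y₁)²)
dx = 15 - 9 = 6
dy = (-17) - (-15) = -2
d = sqrt(6² + (-2)²) = sqrt(36 + 4) = sqrt(40) = 6.32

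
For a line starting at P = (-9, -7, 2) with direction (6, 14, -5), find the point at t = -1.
P(-1) = (-9 + 6(-1), -7 + 14(-1), 2 + (-5)(-1)) = (-15, -21, 7)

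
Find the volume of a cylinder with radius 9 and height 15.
Volume = pi * r² * h
Volume = pi * 9² * 15
Volume = pi * 81 * 15
Volume = pi * 1215
Volume = 3817.04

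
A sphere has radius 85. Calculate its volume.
Volume = (4/3) * pi * r³
Volume = (4/3) * pi * 85³
Volume = (4/3) * pi * 614125
Volume = 2572440.78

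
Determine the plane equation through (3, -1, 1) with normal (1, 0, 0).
d = n·P = (1)(3) + (0)(-1) + (0)(1) = 3
Plane: x = 3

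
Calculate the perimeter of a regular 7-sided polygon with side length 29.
Perimeter = number of sides * side length
Perimeter = 7 * 29
Perimeter = 203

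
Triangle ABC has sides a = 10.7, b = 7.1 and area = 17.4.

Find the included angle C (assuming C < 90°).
Area = ½ab·sin(C)  →  sin(C) = 2·Area/(ab)
sin(C) = 2·17.4/(10.7·7.1) = 0.458076
C = arcsin(0.458076) = 27.26°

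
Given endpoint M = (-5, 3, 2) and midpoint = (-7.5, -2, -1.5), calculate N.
N = (2×(-7.5) - (-5), 2×(-2) - 3, 2×(-1.5) - 2) = (-10, -7, -5)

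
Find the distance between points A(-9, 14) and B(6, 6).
Using the distance formula: d = sqrt((x₂-x₁)² + (y₂-y₁)²)
dx = 6 - (-9) = 15
dy = 6 - 14 = -8
d = sqrt(15² + (-8)²) = sqrt(225 + 64) = sqrt(289) = 17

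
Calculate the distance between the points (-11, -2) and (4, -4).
Using the distance formula: d = sqrt((x₂-x₁)² + (y₂-y₁)²)
dx = 4 - (-11) = 15
dy = (-4) - (-2) = -2
d = sqrt(15² + (-2)²) = sqrt(225 + 4) = sqrt(229) = 15.13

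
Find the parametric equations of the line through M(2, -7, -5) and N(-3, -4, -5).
Direction vector d = N - M = (-5, 3, 0)
x = 2 - 5t, y = -7 + 3t, z = -5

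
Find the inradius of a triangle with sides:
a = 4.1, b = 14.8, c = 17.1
s = (a+b+c)/2 = (4.1+14.8+17.1)/2 = 18
Area = √(s(s-a)(s-b)(s-c)) = √(18·13.9·3.2·0.9) = 26.8435
r = Area/s = 26.8435/18 = 1.491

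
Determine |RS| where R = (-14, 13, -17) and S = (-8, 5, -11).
d = √[(6)² + (-8)² + (6)²] = √136 = 11.66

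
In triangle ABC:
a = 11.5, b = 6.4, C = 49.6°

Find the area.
Using A = ½ab·sin(C):
A = ½·11.5·6.4·sin(49.6°) = ½·73.6·0.761538 = 28.02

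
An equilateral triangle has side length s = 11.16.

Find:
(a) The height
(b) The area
(a) Height h = s·√3/2 = 11.16·√3/2 = 9.665
(b) Area = (√3/4)·s² = (√3/4)·11.16² = (√3/4)·124.546 = 53.93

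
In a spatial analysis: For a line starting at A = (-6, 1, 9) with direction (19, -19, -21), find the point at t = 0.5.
P(0.5) = (-6 + 19(0.5), 1 + (-19)(0.5), 9 + (-21)(0.5)) = (3.5, -8.5, -1.5)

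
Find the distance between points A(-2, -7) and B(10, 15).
Using the distance formula: d = sqrt((x₂-x₁)² + (y₂-y₁)²)
dx = 10 - (-2) = 12
dy = 15 - (-7) = 22
d = sqrt(12² + 22²) = sqrt(144 + 484) = sqrt(628) = 25.06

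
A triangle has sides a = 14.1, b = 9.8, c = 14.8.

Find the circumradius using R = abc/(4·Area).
s = (a+b+c)/2 = 19.35
Area = √(s(s-a)(s-b)(s-c)) = √(19.35·5.25·9.55·4.55) = 66.4397
R = abc/(4·Area) = (14.1·9.8·14.8)/(4·66.4397) = 2045.064/265.7588 = 7.695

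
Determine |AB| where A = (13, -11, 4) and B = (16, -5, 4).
d = √[(3)² + (6)² + (0)²] = √45 = 6.708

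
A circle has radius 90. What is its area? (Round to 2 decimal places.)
Area = pi * r²
Area = pi * 90²
Area = pi * 8100
Area = 25446.90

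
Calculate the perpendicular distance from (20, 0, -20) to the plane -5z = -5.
d = |0(20) + 0(0) + (-5)(-20) - (-5)| / √(0² + 0² + (-5)²) = 105/√25 = 21.0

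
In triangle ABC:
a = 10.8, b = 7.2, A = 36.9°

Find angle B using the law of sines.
sin(B)/b = sin(A)/a
sin(B) = b·sin(A)/a = 7.2·sin(36.9°)/10.8 = 0.400280
B = arcsin(0.400280) = 23.6°  (b ≤ a, so B ≤ A and the acute solution is unique)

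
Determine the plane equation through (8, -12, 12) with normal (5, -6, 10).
d = n·P = (5)(8) + (-6)(-12) + (10)(12) = 232
Plane: 5x - 6y + 10z = 232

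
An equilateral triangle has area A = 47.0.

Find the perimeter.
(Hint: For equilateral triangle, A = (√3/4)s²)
A = (√3/4)s²  →  s² = 4A/√3 = 4·47.0/√3 = 108.542
s = 10.4183
Perimeter = 3s = 31.26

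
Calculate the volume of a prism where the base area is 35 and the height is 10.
Volume = base area * height
Volume = 35 * 10
Volume = 350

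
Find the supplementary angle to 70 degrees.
Supplementary angles sum to 180 degrees.
Other angle = 180 - 70
Other angle = 110 degrees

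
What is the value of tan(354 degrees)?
tan(354 degrees) = -0.1051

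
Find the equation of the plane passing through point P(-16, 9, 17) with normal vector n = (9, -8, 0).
d = n·P = (9)(-16) + (-8)(9) + (0)(17) = -216
Plane: 9x - 8y = -216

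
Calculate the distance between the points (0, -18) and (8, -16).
Using the distance formula: d = sqrt((x₂-x₁)² + (y₂-y₁)²)
dx = 8 - 0 = 8
dy = (-16) - (-18) = 2
d = sqrt(8² + 2²) = sqrt(64 + 4) = sqrt(68) = 8.25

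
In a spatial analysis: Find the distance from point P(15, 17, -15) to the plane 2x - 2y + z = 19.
d = |2(15) + (-2)(17) + 1(-15) - (19)| / √(2² + (-2)² + 1²) = 38/√9 = 12.67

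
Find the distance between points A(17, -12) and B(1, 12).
Using the distance formula: d = sqrt((x₂-x₁)² + (y₂-y₁)²)
dx = 1 - 17 = -16
dy = 12 - (-12) = 24
d = sqrt((-16)² + 24²) = sqrt(256 + 576) = sqrt(832) = 28.84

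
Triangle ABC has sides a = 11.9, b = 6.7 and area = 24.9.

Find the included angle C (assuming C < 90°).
Area = ½ab·sin(C)  →  sin(C) = 2·Area/(ab)
sin(C) = 2·24.9/(11.9·6.7) = 0.624608
C = arcsin(0.624608) = 38.65°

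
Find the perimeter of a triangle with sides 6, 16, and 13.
Perimeter = sum of all sides
Perimeter = 6 + 16 + 13
Perimeter = 35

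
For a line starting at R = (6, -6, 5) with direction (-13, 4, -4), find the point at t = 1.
P(1) = (6 + (-13)(1), -6 + 4(1), 5 + (-4)(1)) = (-7, -2, 1)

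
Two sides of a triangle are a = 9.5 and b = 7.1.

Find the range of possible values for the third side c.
By the triangle inequality: |a - b| < c < a + b
|9.5 - 7.1| < c < 9.5 + 7.1
2.4 < c < 16.6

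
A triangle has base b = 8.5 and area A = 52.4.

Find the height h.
A = ½bh  →  h = 2A/b
h = 2·52.4/8.5 = 12.33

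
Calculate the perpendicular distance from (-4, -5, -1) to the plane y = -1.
d = |0(-4) + 1(-5) + 0(-1) - (-1)| / √(0² + 1² + 0²) = 4/√1 = 4.0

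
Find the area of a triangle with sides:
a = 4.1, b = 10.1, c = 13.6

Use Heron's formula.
s = (a+b+c)/2 = (4.1+10.1+13.6)/2 = 13.9
A = √(s(s-a)(s-b)(s-c)) = √(13.9·9.8·3.8·0.3)
A = √155.291 = 12.46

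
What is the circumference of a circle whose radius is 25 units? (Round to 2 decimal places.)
Circumference = 2 * pi * r
Circumference = 2 * pi * 25
Circumference = 157.08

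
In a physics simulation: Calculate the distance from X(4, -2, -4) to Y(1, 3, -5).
d = √[(-3)² + (5)² + (-1)²] = √35 = 5.916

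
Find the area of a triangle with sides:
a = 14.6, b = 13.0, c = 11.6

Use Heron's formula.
s = (a+b+c)/2 = (14.6+13.0+11.6)/2 = 19.6
A = √(s(s-a)(s-b)(s-c)) = √(19.6·5·6.6·8)
A = √5174.4 = 71.93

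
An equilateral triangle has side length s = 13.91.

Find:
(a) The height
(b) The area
(a) Height h = s·√3/2 = 13.91·√3/2 = 12.05
(b) Area = (√3/4)·s² = (√3/4)·13.91² = (√3/4)·193.488 = 83.78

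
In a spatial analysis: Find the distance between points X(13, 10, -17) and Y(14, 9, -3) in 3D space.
d = √[(1)² + (-1)² + (14)²] = √198 = 14.07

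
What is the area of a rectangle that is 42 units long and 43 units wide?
Area = length * width
Area = 42 * 43
Area = 1806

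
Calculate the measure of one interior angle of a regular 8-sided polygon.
Interior angle of a regular n-gon = (n-2)*180/n
Interior angle = (8-2)*180/8
Interior angle = 6*180/8
Interior angle = 1080/8
Interior angle = 135 degrees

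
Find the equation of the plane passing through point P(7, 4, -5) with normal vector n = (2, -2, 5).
d = n·P = (2)(7) + (-2)(4) + (5)(-5) = -19
Plane: 2x - 2y + 5z = -19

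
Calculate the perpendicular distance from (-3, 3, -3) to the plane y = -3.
d = |0(-3) + 1(3) + 0(-3) - (-3)| / √(0² + 1² + 0²) = 6/√1 = 6.0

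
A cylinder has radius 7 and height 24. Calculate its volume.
Volume = pi * r² * h
Volume = pi * 7² * 24
Volume = pi * 49 * 24
Volume = pi * 1176
Volume = 3694.51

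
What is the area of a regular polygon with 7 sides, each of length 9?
For a regular 7-gon with side length s = 9:
Apothem a = s / (2*tan(pi/7)) = 9 / (2*tan(pi/7)) ≈ 9.3443
Perimeter P = 7 * 9 = 63
Area = (1/2) * P * a = (1/2) * 63 * 9.3443 = 294.35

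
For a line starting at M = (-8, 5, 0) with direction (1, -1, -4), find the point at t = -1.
P(-1) = (-8 + 1(-1), 5 + (-1)(-1), 0 + (-4)(-1)) = (-9, 6, 4)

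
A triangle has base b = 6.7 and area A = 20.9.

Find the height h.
A = ½bh  →  h = 2A/b
h = 2·20.9/6.7 = 6.239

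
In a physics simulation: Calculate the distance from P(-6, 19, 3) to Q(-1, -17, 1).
d = √[(5)² + (-36)² + (-2)²] = √1325 = 36.4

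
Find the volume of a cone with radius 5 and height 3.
Volume = (1/3) * pi * r² * h
Volume = (1/3) * pi * 5² * 3
Volume = (1/3) * pi * 25 * 3
Volume = (1/3) * pi * 75
Volume = 78.54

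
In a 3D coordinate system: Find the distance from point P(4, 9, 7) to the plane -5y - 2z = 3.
d = |0(4) + (-5)(9) + (-2)(7) - (3)| / √(0² + (-5)² + (-2)²) = 62/√29 = 11.51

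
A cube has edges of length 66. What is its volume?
Volume = s³
Volume = 66³
Volume = 287496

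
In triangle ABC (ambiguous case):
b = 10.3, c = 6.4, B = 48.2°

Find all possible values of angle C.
sin(C)/c = sin(B)/b  →  sin(C) = c·sin(B)/b = 6.4·sin(48.2°)/10.3 = 0.463208
C₁ = arcsin(0.463208) = 27.59°,  C₂ = 180° - C₁ = 152.41°
Check C₂: A = 180° - 48.2° - 152.41° = -20.61° ≤ 0, rejected
C = 27.59° (one solution)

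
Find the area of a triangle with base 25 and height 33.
Area = (1/2) * base * height
Area = (1/2) * 25 * 33
Area = 412.50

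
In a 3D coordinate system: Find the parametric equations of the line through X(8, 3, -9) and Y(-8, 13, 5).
Direction vector d = Y - X = (-16, 10, 14)
x = 8 - 16t, y = 3 + 10t, z = -9 + 14t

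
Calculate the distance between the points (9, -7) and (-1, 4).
Using the distance formula: d = sqrt((x₂-x₁)² + (y₂-y₁)²)
dx = (-1) - 9 = -10
dy = 4 - (-7) = 11
d = sqrt((-10)² + 11²) = sqrt(100 + 121) = sqrt(221) = 14.87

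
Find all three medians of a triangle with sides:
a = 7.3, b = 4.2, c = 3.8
Using m_x = ½√(2y² + 2z² - x²):
m_a = ½√(2·4.2² + 2·3.8² - 7.3²) = ½√10.87 = 1.648
m_b = ½√(2·7.3² + 2·3.8² - 4.2²) = ½√117.82 = 5.427
m_c = ½√(2·7.3² + 2·4.2² - 3.8²) = ½√127.42 = 5.644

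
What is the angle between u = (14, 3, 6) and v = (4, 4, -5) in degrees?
u·v = 38, |u|² = 241, |v|² = 57
cos θ = 38/√13737 ≈ 0.3242
θ ≈ 71.08°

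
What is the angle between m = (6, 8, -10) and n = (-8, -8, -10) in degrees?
m·n = -12, |m|² = 200, |n|² = 228
cos θ = -12/√45600 ≈ -0.0562
θ ≈ 93.22°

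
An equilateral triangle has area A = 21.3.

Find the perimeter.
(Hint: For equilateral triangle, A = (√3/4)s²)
A = (√3/4)s²  →  s² = 4A/√3 = 4·21.3/√3 = 49.1902
s = 7.01358
Perimeter = 3s = 21.04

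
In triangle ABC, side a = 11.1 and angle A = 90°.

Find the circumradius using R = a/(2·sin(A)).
R = a/(2·sin(A)) = 11.1/(2·sin(90°))
R = 11.1/(2·1.000000) = 11.1/2.000000 = 5.55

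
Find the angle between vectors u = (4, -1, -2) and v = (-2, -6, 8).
u·v = -18, |u|² = 21, |v|² = 104
cos θ = -18/√2184 ≈ -0.3852
θ ≈ 112.7°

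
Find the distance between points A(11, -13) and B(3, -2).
Using the distance formula: d = sqrt((x₂-x₁)² + (y₂-y₁)²)
dx = 3 - 11 = -8
dy = (-2) - (-13) = 11
d = sqrt((-8)² + 11²) = sqrt(64 + 121) = sqrt(185) = 13.60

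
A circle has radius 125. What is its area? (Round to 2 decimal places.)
Area = pi * r²
Area = pi * 125²
Area = pi * 15625
Area = 49087.39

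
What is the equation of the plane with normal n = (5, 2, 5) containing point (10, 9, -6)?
d = n·P = (5)(10) + (2)(9) + (5)(-6) = 38
Plane: 5x + 2y + 5z = 38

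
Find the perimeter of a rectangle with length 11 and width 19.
Perimeter = 2 * (length + width)
Perimeter = 2 * (11 + 19)
Perimeter = 2 * 30
Perimeter = 60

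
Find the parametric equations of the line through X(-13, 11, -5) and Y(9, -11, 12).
Direction vector d = Y - X = (22, -22, 17)
x = -13 + 22t, y = 11 - 22t, z = -5 + 17t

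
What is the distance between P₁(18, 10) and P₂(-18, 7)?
Using the distance formula: d = sqrt((x₂-x₁)² + (y₂-y₁)²)
dx = (-18) - 18 = -36
dy = 7 - 10 = -3
d = sqrt((-36)² + (-3)²) = sqrt(1296 + 9) = sqrt(1305) = 36.12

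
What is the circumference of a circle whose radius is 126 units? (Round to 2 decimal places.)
Circumference = 2 * pi * r
Circumference = 2 * pi * 126
Circumference = 791.68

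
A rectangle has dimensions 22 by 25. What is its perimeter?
Perimeter = 2 * (length + width)
Perimeter = 2 * (22 + 25)
Perimeter = 2 * 47
Perimeter = 94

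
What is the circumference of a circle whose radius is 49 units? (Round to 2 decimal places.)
Circumference = 2 * pi * r
Circumference = 2 * pi * 49
Circumference = 307.88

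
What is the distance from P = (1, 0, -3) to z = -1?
d = |0(1) + 0(0) + 1(-3) - (-1)| / √(0² + 0² + 1²) = 2/√1 = 2.0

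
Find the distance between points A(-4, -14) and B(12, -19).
Using the distance formula: d = sqrt((x₂-x₁)² + (y₂-y₁)²)
dx = 12 - (-4) = 16
dy = (-19) - (-14) = -5
d = sqrt(16² + (-5)²) = sqrt(256 + 25) = sqrt(281) = 16.76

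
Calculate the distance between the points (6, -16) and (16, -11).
Using the distance formula: d = sqrt((x₂-x₁)² + (y₂-y₁)²)
dx = 16 - 6 = 10
dy = (-11) - (-16) = 5
d = sqrt(10² + 5²) = sqrt(100 + 25) = sqrt(125) = 11.18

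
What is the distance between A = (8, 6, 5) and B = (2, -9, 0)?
d = √[(-6)² + (-15)² + (-5)²] = √286 = 16.91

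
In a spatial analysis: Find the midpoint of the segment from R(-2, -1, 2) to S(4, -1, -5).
Midpoint = ((-2+4)/2, (-1-1)/2, (2-5)/2) = (1, -1, -1.5)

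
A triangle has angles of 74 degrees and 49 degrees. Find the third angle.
Sum of angles in a triangle = 180 degrees
Third angle = 180 - 74 - 49
Third angle = 57 degrees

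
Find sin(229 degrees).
sin(229 degrees) = -0.7547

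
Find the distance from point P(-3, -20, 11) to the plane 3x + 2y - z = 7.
d = |3(-3) + 2(-20) + (-1)(11) - (7)| / √(3² + 2² + (-1)²) = 67/√14 = 17.91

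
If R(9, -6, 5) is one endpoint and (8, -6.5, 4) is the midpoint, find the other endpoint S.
S = (2×8 - 9, 2×(-6.5) - (-6), 2×4 - 5) = (7, -7, 3)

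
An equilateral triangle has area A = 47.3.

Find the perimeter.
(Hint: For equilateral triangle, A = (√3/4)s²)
A = (√3/4)s²  →  s² = 4A/√3 = 4·47.3/√3 = 109.235
s = 10.4515
Perimeter = 3s = 31.35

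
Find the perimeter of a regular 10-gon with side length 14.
Perimeter = number of sides * side length
Perimeter = 10 * 14
Perimeter = 140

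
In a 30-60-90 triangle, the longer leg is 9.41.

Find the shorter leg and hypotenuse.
In a 30-60-90 triangle, sides are in ratio 1 : √3 : 2.
Long leg = short leg·√3  →  short leg = 9.41/√3 = 5.433
Hypotenuse = 2·(short leg) = 2·9.41/√3 = 10.87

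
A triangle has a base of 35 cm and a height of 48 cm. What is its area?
Area = (1/2) * base * height
Area = (1/2) * 35 * 48
Area = 840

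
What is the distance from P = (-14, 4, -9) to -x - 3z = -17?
d = |(-1)(-14) + 0(4) + (-3)(-9) - (-17)| / √((-1)² + 0² + (-3)²) = 58/√10 = 18.34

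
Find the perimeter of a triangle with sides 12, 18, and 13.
Perimeter = sum of all sides
Perimeter = 12 + 18 + 13
Perimeter = 43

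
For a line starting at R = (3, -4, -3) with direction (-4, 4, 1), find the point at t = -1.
P(-1) = (3 + (-4)(-1), -4 + 4(-1), -3 + 1(-1)) = (7, -8, -4)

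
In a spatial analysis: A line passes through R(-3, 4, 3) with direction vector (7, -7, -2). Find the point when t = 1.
P(1) = (-3 + 7(1), 4 + (-7)(1), 3 + (-2)(1)) = (4, -3, 1)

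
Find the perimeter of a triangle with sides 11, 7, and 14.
Perimeter = sum of all sides
Perimeter = 11 + 7 + 14
Perimeter = 32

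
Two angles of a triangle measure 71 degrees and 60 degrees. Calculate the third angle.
Sum of angles in a triangle = 180 degrees
Third angle = 180 - 71 - 60
Third angle = 49 degrees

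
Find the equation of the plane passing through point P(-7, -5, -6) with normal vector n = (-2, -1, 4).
d = n·P = (-2)(-7) + (-1)(-5) + (4)(-6) = -5
Plane: -2x - y + 4z = -5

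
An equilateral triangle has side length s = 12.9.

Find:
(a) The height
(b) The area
(a) Height h = s·√3/2 = 12.9·√3/2 = 11.17
(b) Area = (√3/4)·s² = (√3/4)·12.9² = (√3/4)·166.41 = 72.06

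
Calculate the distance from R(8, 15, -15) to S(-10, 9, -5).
d = √[(-18)² + (-6)² + (10)²] = √460 = 21.45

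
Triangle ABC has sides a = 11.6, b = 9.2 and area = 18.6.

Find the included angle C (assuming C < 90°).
Area = ½ab·sin(C)  →  sin(C) = 2·Area/(ab)
sin(C) = 2·18.6/(11.6·9.2) = 0.348576
C = arcsin(0.348576) = 20.4°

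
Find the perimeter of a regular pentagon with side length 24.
Perimeter = number of sides * side length
Perimeter = 5 * 24
Perimeter = 120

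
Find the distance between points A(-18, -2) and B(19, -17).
Using the distance formula: d = sqrt((x₂-x₁)² + (y₂-y₁)²)
dx = 19 - (-18) = 37
dy = (-17) - (-2) = -15
d = sqrt(37² + (-15)²) = sqrt(1369 + 225) = sqrt(1594) = 39.92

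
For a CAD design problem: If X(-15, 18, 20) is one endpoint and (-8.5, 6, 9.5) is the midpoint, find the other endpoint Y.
Y = (2×(-8.5) - (-15), 2×6 - 18, 2×9.5 - 20) = (-2, -6, -1)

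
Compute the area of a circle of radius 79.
Area = pi * r²
Area = pi * 79²
Area = pi * 6241
Area = 19606.68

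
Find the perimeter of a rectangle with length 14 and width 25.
Perimeter = 2 * (length + width)
Perimeter = 2 * (14 + 25)
Perimeter = 2 * 39
Perimeter = 78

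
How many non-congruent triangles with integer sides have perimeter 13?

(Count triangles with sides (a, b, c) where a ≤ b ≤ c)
With a ≤ b ≤ c and a + b + c = 13, the triangle inequality a + b > c gives c < 13/2, so c ≤ 6.
Iterate a from 1 to ⌊p/3⌋ = 4; for each a, b ranges from a to ⌊(p−a)/2⌋ with c = p − a − b, keeping only c ≥ b.
Triples: (1, 6, 6), (2, 5, 6), (3, 4, 6), …
Count = 5 triangles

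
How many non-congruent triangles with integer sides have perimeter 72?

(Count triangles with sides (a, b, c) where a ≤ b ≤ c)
With a ≤ b ≤ c and a + b + c = 72, the triangle inequality a + b > c gives c < 72/2, so c ≤ 35.
Iterate a from 1 to ⌊p/3⌋ = 24; for each a, b ranges from a to ⌊(p−a)/2⌋ with c = p − a − b, keeping only c ≥ b.
Triples: (2, 35, 35), (3, 34, 35), (4, 33, 35), …
Count = 108 triangles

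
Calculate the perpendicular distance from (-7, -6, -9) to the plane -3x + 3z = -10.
d = |(-3)(-7) + 0(-6) + 3(-9) - (-10)| / √((-3)² + 0² + 3²) = 4/√18 = 0.9428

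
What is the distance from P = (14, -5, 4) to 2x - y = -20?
d = |2(14) + (-1)(-5) + 0(4) - (-20)| / √(2² + (-1)² + 0²) = 53/√5 = 23.7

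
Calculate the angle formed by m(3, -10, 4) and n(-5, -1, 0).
m·n = -5, |m|² = 125, |n|² = 26
cos θ = -5/√3250 ≈ -0.08771
θ ≈ 95.03°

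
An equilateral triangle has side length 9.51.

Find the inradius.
For an equilateral triangle, r = s/(2√3) where s is the side.
r = 9.51/(2√3) = 9.51/3.464102 = 2.745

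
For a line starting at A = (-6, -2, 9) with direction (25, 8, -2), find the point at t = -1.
P(-1) = (-6 + 25(-1), -2 + 8(-1), 9 + (-2)(-1)) = (-31, -10, 11)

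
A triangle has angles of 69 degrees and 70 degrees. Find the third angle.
Sum of angles in a triangle = 180 degrees
Third angle = 180 - 69 - 70
Third angle = 41 degrees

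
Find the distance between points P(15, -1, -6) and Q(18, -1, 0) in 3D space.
d = √[(3)² + (0)² + (6)²] = √45 = 6.708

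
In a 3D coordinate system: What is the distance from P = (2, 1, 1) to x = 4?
d = |1(2) + 0(1) + 0(1) - (4)| / √(1² + 0² + 0²) = 2/√1 = 2.0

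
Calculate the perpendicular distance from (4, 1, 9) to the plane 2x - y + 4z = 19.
d = |2(4) + (-1)(1) + 4(9) - (19)| / √(2² + (-1)² + 4²) = 24/√21 = 5.237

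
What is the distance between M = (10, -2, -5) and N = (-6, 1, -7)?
d = √[(-16)² + (3)² + (-2)²] = √269 = 16.4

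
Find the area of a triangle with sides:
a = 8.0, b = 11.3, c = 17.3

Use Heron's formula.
s = (a+b+c)/2 = (8.0+11.3+17.3)/2 = 18.3
A = √(s(s-a)(s-b)(s-c)) = √(18.3·10.3·7·1)
A = √1319.43 = 36.32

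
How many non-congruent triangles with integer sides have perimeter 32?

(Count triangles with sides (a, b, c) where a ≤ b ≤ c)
With a ≤ b ≤ c and a + b + c = 32, the triangle inequality a + b > c gives c < 32/2, so c ≤ 15.
Iterate a from 1 to ⌊p/3⌋ = 10; for each a, b ranges from a to ⌊(p−a)/2⌋ with c = p − a − b, keeping only c ≥ b.
Triples: (2, 15, 15), (3, 14, 15), (4, 13, 15), …
Count = 21 triangles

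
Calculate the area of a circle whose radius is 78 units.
Area = pi * r²
Area = pi * 78²
Area = pi * 6084
Area = 19113.45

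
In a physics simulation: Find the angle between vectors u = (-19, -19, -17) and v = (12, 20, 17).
u·v = -897, |u|² = 1011, |v|² = 833
cos θ = -897/√842163 ≈ -0.9774
θ ≈ 167.8°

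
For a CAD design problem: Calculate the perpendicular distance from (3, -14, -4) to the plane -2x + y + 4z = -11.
d = |(-2)(3) + 1(-14) + 4(-4) - (-11)| / √((-2)² + 1² + 4²) = 25/√21 = 5.455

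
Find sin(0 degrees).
sin(0 degrees) = 0
Decimal approximation: 0.0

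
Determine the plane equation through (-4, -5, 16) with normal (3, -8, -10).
d = n·P = (3)(-4) + (-8)(-5) + (-10)(16) = -132
Plane: 3x - 8y - 10z = -132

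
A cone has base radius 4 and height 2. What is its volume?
Volume = (1/3) * pi * r² * h
Volume = (1/3) * pi * 4² * 2
Volume = (1/3) * pi * 16 * 2
Volume = (1/3) * pi * 32
Volume = 33.51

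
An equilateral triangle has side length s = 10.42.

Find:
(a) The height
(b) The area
(a) Height h = s·√3/2 = 10.42·√3/2 = 9.024
(b) Area = (√3/4)·s² = (√3/4)·10.42² = (√3/4)·108.576 = 47.01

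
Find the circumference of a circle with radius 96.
Circumference = 2 * pi * r
Circumference = 2 * pi * 96
Circumference = 603.19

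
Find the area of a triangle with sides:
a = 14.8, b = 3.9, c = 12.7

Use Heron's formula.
s = (a+b+c)/2 = (14.8+3.9+12.7)/2 = 15.7
A = √(s(s-a)(s-b)(s-c)) = √(15.7·0.9·11.8·3)
A = √500.202 = 22.37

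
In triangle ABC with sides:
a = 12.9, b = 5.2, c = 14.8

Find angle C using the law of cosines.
cos(C) = (a² + b² - c²)/(2ab)
cos(C) = (12.9² + 5.2² - 14.8²)/(2·12.9·5.2) = -25.59/134.16 = -0.190742
C = arccos(-0.190742) = 101°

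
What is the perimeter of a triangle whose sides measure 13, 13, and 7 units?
Perimeter = sum of all sides
Perimeter = 13 + 13 + 7
Perimeter = 33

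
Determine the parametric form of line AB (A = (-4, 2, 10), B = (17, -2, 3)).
Direction vector d = B - A = (21, -4, -7)
x = -4 + 21t, y = 2 - 4t, z = 10 - 7t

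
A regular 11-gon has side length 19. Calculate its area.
For a regular 11-gon with side length s = 19:
Apothem a = s / (2*tan(pi/11)) = 19 / (2*tan(pi/11)) ≈ 32.35403
Perimeter P = 11 * 19 = 209
Area = (1/2) * P * a = (1/2) * 209 * 32.35403 = 3381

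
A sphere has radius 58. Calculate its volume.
Volume = (4/3) * pi * r³
Volume = (4/3) * pi * 58³
Volume = (4/3) * pi * 195112
Volume = 817283.23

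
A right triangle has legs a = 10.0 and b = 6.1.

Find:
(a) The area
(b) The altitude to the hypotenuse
(a) Area = ½ab = ½·10.0·6.1 = 30.5
(b) Hypotenuse c = √(10.0² + 6.1²) = √137.21 = 11.7137
    Area = ½·c·h_c  →  h_c = 2·Area/c = 2·30.5/11.7137 = 5.208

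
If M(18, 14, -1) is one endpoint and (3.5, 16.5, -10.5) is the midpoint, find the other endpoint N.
N = (2×3.5 - 18, 2×16.5 - 14, 2×(-10.5) - (-1)) = (-11, 19, -20)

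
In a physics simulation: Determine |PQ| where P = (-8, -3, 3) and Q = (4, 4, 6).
d = √[(12)² + (7)² + (3)²] = √202 = 14.21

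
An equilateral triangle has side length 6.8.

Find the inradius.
For an equilateral triangle, r = s/(2√3) where s is the side.
r = 6.8/(2√3) = 6.8/3.464102 = 1.963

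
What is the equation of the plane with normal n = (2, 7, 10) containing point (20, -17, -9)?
d = n·P = (2)(20) + (7)(-17) + (10)(-9) = -169
Plane: 2x + 7y + 10z = -169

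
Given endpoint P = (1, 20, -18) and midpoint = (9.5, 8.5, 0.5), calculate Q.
Q = (2×9.5 - 1, 2×8.5 - 20, 2×0.5 - (-18)) = (18, -3, 19)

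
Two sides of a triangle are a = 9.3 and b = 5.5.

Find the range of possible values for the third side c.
By the triangle inequality: |a - b| < c < a + b
|9.3 - 5.5| < c < 9.3 + 5.5
3.8 < c < 14.8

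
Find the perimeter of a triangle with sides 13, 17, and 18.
Perimeter = sum of all sides
Perimeter = 13 + 17 + 18
Perimeter = 48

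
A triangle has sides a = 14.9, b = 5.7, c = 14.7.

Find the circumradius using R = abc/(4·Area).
s = (a+b+c)/2 = 17.65
Area = √(s(s-a)(s-b)(s-c)) = √(17.65·2.75·11.95·2.95) = 41.3651
R = abc/(4·Area) = (14.9·5.7·14.7)/(4·41.3651) = 1248.471/165.4604 = 7.545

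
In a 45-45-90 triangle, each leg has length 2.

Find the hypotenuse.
Hypotenuse = 2√2 = 2.828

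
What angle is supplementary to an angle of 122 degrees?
Supplementary angles sum to 180 degrees.
Other angle = 180 - 122
Other angle = 58 degrees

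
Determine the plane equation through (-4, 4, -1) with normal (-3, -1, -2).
d = n·P = (-3)(-4) + (-1)(4) + (-2)(-1) = 10
Plane: -3x - y - 2z = 10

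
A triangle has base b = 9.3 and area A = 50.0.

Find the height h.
A = ½bh  →  h = 2A/b
h = 2·50.0/9.3 = 10.75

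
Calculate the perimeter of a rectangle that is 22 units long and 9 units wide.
Perimeter = 2 * (length + width)
Perimeter = 2 * (22 + 9)
Perimeter = 2 * 31
Perimeter = 62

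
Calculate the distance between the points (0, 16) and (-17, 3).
Using the distance formula: d = sqrt((x₂-x₁)² + (y₂-y₁)²)
dx = (-17) - 0 = -17
dy = 3 - 16 = -13
d = sqrt((-17)² + (-13)²) = sqrt(289 + 169) = sqrt(458) = 21.40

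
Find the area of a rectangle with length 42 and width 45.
Area = length * width
Area = 42 * 45
Area = 1890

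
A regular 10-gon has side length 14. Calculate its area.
For a regular 10-gon with side length s = 14:
Apothem a = s / (2*tan(pi/10)) = 14 / (2*tan(pi/10)) ≈ 21.54378
Perimeter P = 10 * 14 = 140
Area = (1/2) * P * a = (1/2) * 140 * 21.54378 = 1508.06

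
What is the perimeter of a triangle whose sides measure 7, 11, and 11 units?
Perimeter = sum of all sides
Perimeter = 7 + 11 + 11
Perimeter = 29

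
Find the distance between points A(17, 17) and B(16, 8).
Using the distance formula: d = sqrt((x₂-x₁)² + (y₂-y₁)²)
dx = 16 - 17 = -1
dy = 8 - 17 = -9
d = sqrt((-1)² + (-9)²) = sqrt(1 + 81) = sqrt(82) = 9.06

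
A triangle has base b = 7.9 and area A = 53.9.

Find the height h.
A = ½bh  →  h = 2A/b
h = 2·53.9/7.9 = 13.65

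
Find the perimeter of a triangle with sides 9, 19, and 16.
Perimeter = sum of all sides
Perimeter = 9 + 19 + 16
Perimeter = 44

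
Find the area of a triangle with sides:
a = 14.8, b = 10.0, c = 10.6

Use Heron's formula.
s = (a+b+c)/2 = (14.8+10.0+10.6)/2 = 17.7
A = √(s(s-a)(s-b)(s-c)) = √(17.7·2.9·7.7·7.1)
A = √2806.21 = 52.97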